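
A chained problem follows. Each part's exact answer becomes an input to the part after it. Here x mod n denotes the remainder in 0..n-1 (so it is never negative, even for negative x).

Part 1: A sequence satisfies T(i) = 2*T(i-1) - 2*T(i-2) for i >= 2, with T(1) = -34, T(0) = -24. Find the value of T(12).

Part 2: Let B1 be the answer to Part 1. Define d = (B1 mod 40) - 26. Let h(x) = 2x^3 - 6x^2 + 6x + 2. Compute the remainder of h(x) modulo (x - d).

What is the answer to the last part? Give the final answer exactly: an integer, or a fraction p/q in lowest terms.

-2658

Part 1: T(2) = 2*(-34) - 2*(-24) = -20; iterating: T(2)=-20, T(3)=28, T(4)=96, T(5)=136, T(6)=80, T(7)=-112, T(8)=-384, T(9)=-544, T(10)=-320, T(11)=448, T(12)=1536; answer 1536
Part 2: B1 = 1536; d = -10; remainder = value at the root: 2*(-10)^3 - 6*(-10)^2 + 6*(-10)^1 + 2 = (-2000) + (-600) + (-60) + (2) = -2658; answer -2658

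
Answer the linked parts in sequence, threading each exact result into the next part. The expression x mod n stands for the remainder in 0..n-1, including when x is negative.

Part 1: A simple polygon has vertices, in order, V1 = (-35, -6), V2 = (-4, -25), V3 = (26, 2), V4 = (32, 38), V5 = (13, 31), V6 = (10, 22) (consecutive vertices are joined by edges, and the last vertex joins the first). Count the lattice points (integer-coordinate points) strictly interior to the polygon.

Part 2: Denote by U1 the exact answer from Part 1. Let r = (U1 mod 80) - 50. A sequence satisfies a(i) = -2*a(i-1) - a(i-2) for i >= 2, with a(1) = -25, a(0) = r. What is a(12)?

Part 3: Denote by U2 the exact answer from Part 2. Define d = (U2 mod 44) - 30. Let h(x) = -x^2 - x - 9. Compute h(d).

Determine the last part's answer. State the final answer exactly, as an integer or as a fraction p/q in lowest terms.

Part 1: cross terms: (-35*-25 - -4*-6)=851, (-4*2 - 26*-25)=642, (26*38 - 32*2)=924, (32*31 - 13*38)=498, (13*22 - 10*31)=-24, (10*-6 - -35*22)=710; twice the area = |3601| = 3601; area = 3601/2; boundary points = 1 + 3 + 6 + 1 + 3 + 1 = 15; strictly interior points = area - boundary/2 + 1 = 1794; answer 1794
Part 2: U1 = 1794; r = -16; a(2) = -2*(-25) - 1*(-16) = 66; iterating: a(2)=66, a(3)=-107, a(4)=148, a(5)=-189, a(6)=230, a(7)=-271, a(8)=312, a(9)=-353, a(10)=394, a(11)=-435, a(12)=476; answer 476
Part 3: U2 = 476; d = 6; -1*(6)^2 - 1*(6)^1 - 9 = (-36) + (-6) + (-9) = -51; answer -51

-51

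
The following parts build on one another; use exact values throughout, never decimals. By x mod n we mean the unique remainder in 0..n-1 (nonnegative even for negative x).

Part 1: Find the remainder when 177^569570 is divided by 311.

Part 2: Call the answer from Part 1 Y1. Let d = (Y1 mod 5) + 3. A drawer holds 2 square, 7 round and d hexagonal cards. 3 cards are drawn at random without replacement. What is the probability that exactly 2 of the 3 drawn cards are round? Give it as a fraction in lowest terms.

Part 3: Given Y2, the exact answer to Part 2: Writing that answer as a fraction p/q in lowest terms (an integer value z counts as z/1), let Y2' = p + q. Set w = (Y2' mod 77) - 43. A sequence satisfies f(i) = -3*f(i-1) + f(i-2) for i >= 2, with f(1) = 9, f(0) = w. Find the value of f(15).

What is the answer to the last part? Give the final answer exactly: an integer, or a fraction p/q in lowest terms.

Part 1: squarings mod 311: 177^1=177, 177^2=229, 177^4=193, 177^8=240, 177^16=65, 177^32=182, 177^64=158, 177^128=84, 177^256=214, 177^512=79, 177^1024=21, 177^2048=130, 177^4096=106, 177^8192=40, 177^16384=45, 177^32768=159, 177^65536=90, 177^131072=14, 177^262144=196, 177^524288=163; 177^569570 = 177^2 * 177^32 * 177^64 * 177^128 * 177^4096 * 177^8192 * 177^32768 * 177^524288 = 113 (mod 311); answer 113
Part 2: Y1 = 113; d = 6; total draws C(15,3) = 455; favorable C(7,2)*C(8,1) = 168; P = 24/65; answer 24/65
Part 3: Y2 = 24/65; threaded value p + q = 89; w = -31; f(2) = -3*(9) + 1*(-31) = -58; iterating: f(2)=-58, f(3)=183, f(4)=-607, f(5)=2004, f(6)=-6619, f(7)=21861, f(8)=-72202, f(9)=238467, f(10)=-787603, f(11)=2601276, f(12)=-8591431, f(13)=28375569, f(14)=-93718138, f(15)=309529983; answer 309529983

309529983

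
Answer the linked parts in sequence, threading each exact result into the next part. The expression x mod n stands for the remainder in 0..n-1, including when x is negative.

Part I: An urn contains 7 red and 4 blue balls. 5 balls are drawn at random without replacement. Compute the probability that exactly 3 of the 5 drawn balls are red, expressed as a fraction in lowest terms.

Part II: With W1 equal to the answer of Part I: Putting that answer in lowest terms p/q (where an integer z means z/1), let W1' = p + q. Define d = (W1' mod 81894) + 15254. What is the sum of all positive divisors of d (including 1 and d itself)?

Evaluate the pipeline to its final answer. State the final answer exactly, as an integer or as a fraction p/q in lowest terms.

Part I: total draws C(11,5) = 462; favorable C(7,3)*C(4,2) = 210; P = 5/11; answer 5/11
Part II: W1 = 5/11; threaded value p + q = 16; d = 15270; 15270 = 2 * 3 * 5 * 509; sigma = (1 + 2) * (1 + 3) * (1 + 5) * (1 + 509) = 3 * 4 * 6 * 510 = 36720; answer 36720

36720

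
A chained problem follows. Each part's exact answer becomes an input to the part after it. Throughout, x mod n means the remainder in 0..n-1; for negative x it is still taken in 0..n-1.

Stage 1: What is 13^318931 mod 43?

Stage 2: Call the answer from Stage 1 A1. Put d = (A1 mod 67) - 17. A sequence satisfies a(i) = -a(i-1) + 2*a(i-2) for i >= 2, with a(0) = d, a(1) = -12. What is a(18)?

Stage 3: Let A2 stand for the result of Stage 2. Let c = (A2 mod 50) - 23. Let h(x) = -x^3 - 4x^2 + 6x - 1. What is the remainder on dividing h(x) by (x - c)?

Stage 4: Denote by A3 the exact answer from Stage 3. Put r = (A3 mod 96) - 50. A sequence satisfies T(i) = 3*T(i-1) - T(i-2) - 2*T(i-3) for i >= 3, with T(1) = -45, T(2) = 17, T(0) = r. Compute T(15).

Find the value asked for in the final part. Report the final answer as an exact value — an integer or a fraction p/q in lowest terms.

3198500

Stage 1: squarings mod 43: 13^1=13, 13^2=40, 13^4=9, 13^8=38, 13^16=25, 13^32=23, 13^64=13, 13^128=40, 13^256=9, 13^512=38, 13^1024=25, 13^2048=23, 13^4096=13, 13^8192=40, 13^16384=9, 13^32768=38, 13^65536=25, 13^131072=23, 13^262144=13; 13^318931 = 13^1 * 13^2 * 13^16 * 13^64 * 13^128 * 13^256 * 13^1024 * 13^2048 * 13^4096 * 13^16384 * 13^32768 * 13^262144 = 9 (mod 43); answer 9
Stage 2: A1 = 9; d = -8; a(2) = -1*(-12) + 2*(-8) = -4; iterating: a(2)=-4, a(3)=-20, a(4)=12, a(5)=-52, a(6)=76, a(7)=-180, a(8)=332, a(9)=-692, a(10)=1356, a(11)=-2740, a(12)=5452, a(13)=-10932, a(14)=21836, a(15)=-43700, a(16)=87372, a(17)=-174772, a(18)=349516; answer 349516
Stage 3: A2 = 349516; c = -7; remainder = value at the root: -1*(-7)^3 - 4*(-7)^2 + 6*(-7)^1 - 1 = (343) + (-196) + (-42) + (-1) = 104; answer 104
Stage 4: A3 = 104; r = -42; T(3) = 3*(17) - 1*(-45) - 2*(-42) = 180; iterating: T(3)=180, T(4)=613, T(5)=1625, T(6)=3902, T(7)=8855, T(8)=19413, T(9)=41580, T(10)=87617, T(11)=182445, T(12)=376558, T(13)=771995, T(14)=1574537, T(15)=3198500; answer 3198500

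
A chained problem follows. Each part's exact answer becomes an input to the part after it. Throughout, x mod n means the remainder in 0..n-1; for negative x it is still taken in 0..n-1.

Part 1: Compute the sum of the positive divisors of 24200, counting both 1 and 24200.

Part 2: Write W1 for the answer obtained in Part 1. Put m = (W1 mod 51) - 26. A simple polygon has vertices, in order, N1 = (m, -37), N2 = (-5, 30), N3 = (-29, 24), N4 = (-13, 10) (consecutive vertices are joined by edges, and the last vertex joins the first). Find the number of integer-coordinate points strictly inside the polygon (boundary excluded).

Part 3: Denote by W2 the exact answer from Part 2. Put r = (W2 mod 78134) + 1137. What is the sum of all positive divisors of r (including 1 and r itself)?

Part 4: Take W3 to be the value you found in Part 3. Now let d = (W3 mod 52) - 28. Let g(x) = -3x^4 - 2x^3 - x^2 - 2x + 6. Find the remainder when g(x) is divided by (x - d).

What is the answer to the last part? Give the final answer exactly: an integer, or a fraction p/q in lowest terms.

-26

Part 1: 24200 = 2^3 * 5^2 * 11^2; sigma = (1 + 2 + 4 + 8) * (1 + 5 + 25) * (1 + 11 + 121) = 15 * 31 * 133 = 61845; answer 61845
Part 2: W1 = 61845; m = 7; cross terms: (7*30 - -5*-37)=25, (-5*24 - -29*30)=750, (-29*10 - -13*24)=22, (-13*-37 - 7*10)=411; twice the area = |1208| = 1208; area = 604; boundary points = 1 + 6 + 2 + 1 = 10; strictly interior points = area - boundary/2 + 1 = 600; answer 600
Part 3: W2 = 600; r = 1737; 1737 = 3^2 * 193; sigma = (1 + 3 + 9) * (1 + 193) = 13 * 194 = 2522; answer 2522
Part 4: W3 = 2522; d = -2; remainder = value at the root: -3*(-2)^4 - 2*(-2)^3 - 1*(-2)^2 - 2*(-2)^1 + 6 = (-48) + (16) + (-4) + (4) + (6) = -26; answer -26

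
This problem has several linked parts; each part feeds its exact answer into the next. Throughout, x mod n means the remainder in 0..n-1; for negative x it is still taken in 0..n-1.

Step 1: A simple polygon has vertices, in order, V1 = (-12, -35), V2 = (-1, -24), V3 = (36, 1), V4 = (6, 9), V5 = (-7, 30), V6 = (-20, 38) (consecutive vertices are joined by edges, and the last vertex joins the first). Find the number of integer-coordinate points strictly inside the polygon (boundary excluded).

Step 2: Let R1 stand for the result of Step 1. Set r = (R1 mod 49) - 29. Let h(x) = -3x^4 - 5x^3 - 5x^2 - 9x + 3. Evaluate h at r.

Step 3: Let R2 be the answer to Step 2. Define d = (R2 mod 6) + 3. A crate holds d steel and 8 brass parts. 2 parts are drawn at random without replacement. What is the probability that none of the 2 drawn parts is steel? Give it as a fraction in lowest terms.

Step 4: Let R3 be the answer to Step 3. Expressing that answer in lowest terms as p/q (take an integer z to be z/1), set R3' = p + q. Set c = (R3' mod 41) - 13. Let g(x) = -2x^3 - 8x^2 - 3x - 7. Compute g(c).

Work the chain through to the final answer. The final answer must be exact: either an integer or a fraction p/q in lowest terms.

Step 1: cross terms: (-12*-24 - -1*-35)=253, (-1*1 - 36*-24)=863, (36*9 - 6*1)=318, (6*30 - -7*9)=243, (-7*38 - -20*30)=334, (-20*-35 - -12*38)=1156; twice the area = |3167| = 3167; area = 3167/2; boundary points = 11 + 1 + 2 + 1 + 1 + 1 = 17; strictly interior points = area - boundary/2 + 1 = 1576; answer 1576
Step 2: R1 = 1576; r = -21; -3*(-21)^4 - 5*(-21)^3 - 5*(-21)^2 - 9*(-21)^1 + 3 = (-583443) + (46305) + (-2205) + (189) + (3) = -539151; answer -539151
Step 3: R2 = -539151; d = 6; total draws C(14,2) = 91; favorable C(8,2) = 28; P = 4/13; answer 4/13
Step 4: R3 = 4/13; threaded value p + q = 17; c = 4; -2*(4)^3 - 8*(4)^2 - 3*(4)^1 - 7 = (-128) + (-128) + (-12) + (-7) = -275; answer -275

-275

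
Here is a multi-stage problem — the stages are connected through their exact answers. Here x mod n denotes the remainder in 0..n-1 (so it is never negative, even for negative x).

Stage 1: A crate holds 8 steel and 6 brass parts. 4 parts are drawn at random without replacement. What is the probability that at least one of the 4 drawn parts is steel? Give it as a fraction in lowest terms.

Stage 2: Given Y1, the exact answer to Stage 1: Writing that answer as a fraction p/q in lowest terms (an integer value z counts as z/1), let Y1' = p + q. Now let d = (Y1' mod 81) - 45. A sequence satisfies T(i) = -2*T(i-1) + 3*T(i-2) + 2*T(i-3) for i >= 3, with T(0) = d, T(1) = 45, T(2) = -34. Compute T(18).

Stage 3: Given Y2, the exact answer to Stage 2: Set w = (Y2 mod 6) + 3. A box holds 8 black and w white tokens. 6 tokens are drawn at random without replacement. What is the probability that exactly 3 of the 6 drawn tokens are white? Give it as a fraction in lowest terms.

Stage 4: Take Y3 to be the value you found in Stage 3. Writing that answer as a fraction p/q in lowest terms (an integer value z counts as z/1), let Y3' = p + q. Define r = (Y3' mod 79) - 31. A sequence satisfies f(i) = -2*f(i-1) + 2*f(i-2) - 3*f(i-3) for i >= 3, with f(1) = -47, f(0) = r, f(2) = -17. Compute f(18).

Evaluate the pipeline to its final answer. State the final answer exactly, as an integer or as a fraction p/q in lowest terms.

Stage 1: total draws C(14,4) = 1001; complement C(6,4) = 15; favorable 1001 - 15 = 986; P = 986/1001; answer 986/1001
Stage 2: Y1 = 986/1001; threaded value p + q = 1987; d = -2; T(3) = -2*(-34) + 3*(45) + 2*(-2) = 199; iterating: T(3)=199, T(4)=-410, T(5)=1349, T(6)=-3530, T(7)=10287, T(8)=-28466, T(9)=80733, T(10)=-226290, T(11)=637847, T(12)=-1793098, T(13)=5047157, T(14)=-14197914, T(15)=39951103, T(16)=-112401634, T(17)=316260749, T(18)=-889824194; answer -889824194
Stage 3: Y2 = -889824194; w = 7; total draws C(15,6) = 5005; favorable C(7,3)*C(8,3) = 1960; P = 56/143; answer 56/143
Stage 4: Y3 = 56/143; threaded value p + q = 199; r = 10; f(3) = -2*(-17) + 2*(-47) - 3*(10) = -90; iterating: f(3)=-90, f(4)=287, f(5)=-703, f(6)=2250, f(7)=-6767, f(8)=20143, f(9)=-60570, f(10)=181727, f(11)=-545023, f(12)=1635210, f(13)=-4905647, f(14)=14716783, f(15)=-44150490, f(16)=132451487, f(17)=-397354303, f(18)=1192063050; answer 1192063050

1192063050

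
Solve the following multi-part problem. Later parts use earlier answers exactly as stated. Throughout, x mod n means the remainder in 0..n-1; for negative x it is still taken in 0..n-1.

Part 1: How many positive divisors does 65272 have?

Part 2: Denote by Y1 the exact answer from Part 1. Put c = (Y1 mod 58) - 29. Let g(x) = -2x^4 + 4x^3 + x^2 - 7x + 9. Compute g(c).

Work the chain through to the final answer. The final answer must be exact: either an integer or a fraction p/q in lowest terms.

-65641

Part 1: 65272 = 2^3 * 41 * 199; number of divisors = (3+1) * (1+1) * (1+1) = 16; answer 16
Part 2: Y1 = 16; c = -13; -2*(-13)^4 + 4*(-13)^3 + 1*(-13)^2 - 7*(-13)^1 + 9 = (-57122) + (-8788) + (169) + (91) + (9) = -65641; answer -65641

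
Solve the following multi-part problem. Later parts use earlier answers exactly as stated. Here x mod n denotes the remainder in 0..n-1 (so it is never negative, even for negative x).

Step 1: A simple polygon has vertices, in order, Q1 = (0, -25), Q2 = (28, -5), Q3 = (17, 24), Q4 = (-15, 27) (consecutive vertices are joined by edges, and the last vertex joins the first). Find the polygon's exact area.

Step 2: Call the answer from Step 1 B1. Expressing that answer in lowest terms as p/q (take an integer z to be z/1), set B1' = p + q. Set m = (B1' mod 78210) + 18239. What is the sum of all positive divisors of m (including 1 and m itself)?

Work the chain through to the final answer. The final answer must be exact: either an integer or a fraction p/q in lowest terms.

Step 1: cross terms: (0*-5 - 28*-25)=700, (28*24 - 17*-5)=757, (17*27 - -15*24)=819, (-15*-25 - 0*27)=375; twice the area = |2651| = 2651; area = 2651/2; answer 2651/2
Step 2: B1 = 2651/2; threaded value p + q = 2653; m = 20892; 20892 = 2^2 * 3 * 1741; sigma = (1 + 2 + 4) * (1 + 3) * (1 + 1741) = 7 * 4 * 1742 = 48776; answer 48776

48776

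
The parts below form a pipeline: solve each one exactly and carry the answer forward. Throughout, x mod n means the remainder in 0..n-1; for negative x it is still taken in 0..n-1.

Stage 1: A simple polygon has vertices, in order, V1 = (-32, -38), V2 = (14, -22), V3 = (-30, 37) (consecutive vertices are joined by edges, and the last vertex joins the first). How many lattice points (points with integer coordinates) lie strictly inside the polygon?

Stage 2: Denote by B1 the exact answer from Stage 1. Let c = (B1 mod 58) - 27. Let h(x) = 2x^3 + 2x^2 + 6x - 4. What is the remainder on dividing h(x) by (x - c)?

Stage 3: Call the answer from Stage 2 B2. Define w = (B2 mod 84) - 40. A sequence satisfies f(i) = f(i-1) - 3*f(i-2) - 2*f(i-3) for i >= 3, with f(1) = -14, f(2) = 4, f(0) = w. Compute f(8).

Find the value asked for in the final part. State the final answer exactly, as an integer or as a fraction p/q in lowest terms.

-476

Stage 1: cross terms: (-32*-22 - 14*-38)=1236, (14*37 - -30*-22)=-142, (-30*-38 - -32*37)=2324; twice the area = |3418| = 3418; area = 1709; boundary points = 2 + 1 + 1 = 4; strictly interior points = area - boundary/2 + 1 = 1708; answer 1708
Stage 2: B1 = 1708; c = -1; remainder = value at the root: 2*(-1)^3 + 2*(-1)^2 + 6*(-1)^1 - 4 = (-2) + (2) + (-6) + (-4) = -10; answer -10
Stage 3: B2 = -10; w = 34; f(3) = 1*(4) - 3*(-14) - 2*(34) = -22; iterating: f(3)=-22, f(4)=-6, f(5)=52, f(6)=114, f(7)=-30, f(8)=-476; answer -476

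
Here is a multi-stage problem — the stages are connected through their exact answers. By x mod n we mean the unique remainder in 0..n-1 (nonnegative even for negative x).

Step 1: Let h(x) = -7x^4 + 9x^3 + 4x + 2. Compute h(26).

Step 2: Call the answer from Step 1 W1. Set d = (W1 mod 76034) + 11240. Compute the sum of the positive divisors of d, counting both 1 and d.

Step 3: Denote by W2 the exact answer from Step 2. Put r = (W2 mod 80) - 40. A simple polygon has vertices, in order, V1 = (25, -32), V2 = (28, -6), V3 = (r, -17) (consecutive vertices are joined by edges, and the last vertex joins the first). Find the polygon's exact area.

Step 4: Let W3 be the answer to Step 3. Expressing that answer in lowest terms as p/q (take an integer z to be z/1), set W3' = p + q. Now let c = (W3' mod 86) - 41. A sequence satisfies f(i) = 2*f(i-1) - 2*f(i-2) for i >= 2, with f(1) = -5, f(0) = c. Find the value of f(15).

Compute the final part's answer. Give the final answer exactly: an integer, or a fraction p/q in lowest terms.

Step 1: -7*(26)^4 + 9*(26)^3 + 4*(26)^1 + 2 = (-3198832) + (158184) + (104) + (2) = -3040542; answer -3040542
Step 2: W1 = -3040542; d = 12058; 12058 = 2 * 6029; sigma = (1 + 2) * (1 + 6029) = 3 * 6030 = 18090; answer 18090
Step 3: W2 = 18090; r = -30; cross terms: (25*-6 - 28*-32)=746, (28*-17 - -30*-6)=-656, (-30*-32 - 25*-17)=1385; twice the area = |1475| = 1475; area = 1475/2; answer 1475/2
Step 4: W3 = 1475/2; threaded value p + q = 1477; c = -26; f(2) = 2*(-5) - 2*(-26) = 42; iterating: f(2)=42, f(3)=94, f(4)=104, f(5)=20, f(6)=-168, f(7)=-376, f(8)=-416, f(9)=-80, f(10)=672, f(11)=1504, f(12)=1664, f(13)=320, f(14)=-2688, f(15)=-6016; answer -6016

-6016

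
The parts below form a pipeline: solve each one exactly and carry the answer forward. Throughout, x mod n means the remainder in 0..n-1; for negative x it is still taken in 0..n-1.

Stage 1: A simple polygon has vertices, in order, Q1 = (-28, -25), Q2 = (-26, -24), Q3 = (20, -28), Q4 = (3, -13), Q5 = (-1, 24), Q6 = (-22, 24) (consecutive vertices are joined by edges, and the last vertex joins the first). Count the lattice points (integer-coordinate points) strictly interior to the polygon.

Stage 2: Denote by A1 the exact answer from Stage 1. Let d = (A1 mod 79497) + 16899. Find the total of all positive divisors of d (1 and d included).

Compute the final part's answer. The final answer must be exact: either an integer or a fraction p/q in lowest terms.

Stage 1: cross terms: (-28*-24 - -26*-25)=22, (-26*-28 - 20*-24)=1208, (20*-13 - 3*-28)=-176, (3*24 - -1*-13)=59, (-1*24 - -22*24)=504, (-22*-25 - -28*24)=1222; twice the area = |2839| = 2839; area = 2839/2; boundary points = 1 + 2 + 1 + 1 + 21 + 1 = 27; strictly interior points = area - boundary/2 + 1 = 1407; answer 1407
Stage 2: A1 = 1407; d = 18306; 18306 = 2 * 3^4 * 113; sigma = (1 + 2) * (1 + 3 + 9 + 27 + 81) * (1 + 113) = 3 * 121 * 114 = 41382; answer 41382

41382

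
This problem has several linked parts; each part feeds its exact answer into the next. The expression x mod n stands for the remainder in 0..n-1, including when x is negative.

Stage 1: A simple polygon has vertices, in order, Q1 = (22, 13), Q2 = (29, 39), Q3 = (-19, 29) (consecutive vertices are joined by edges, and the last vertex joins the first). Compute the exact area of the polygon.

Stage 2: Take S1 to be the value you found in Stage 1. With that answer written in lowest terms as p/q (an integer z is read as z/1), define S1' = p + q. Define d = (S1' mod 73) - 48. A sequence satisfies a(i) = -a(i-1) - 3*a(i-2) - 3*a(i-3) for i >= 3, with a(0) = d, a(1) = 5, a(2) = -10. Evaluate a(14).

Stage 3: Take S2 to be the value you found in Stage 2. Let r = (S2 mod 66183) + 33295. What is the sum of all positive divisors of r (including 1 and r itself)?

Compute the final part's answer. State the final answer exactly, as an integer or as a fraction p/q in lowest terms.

77376

Stage 1: cross terms: (22*39 - 29*13)=481, (29*29 - -19*39)=1582, (-19*13 - 22*29)=-885; twice the area = |1178| = 1178; area = 589; answer 589
Stage 2: S1 = 589; threaded value p + q = 590; d = -42; a(3) = -1*(-10) - 3*(5) - 3*(-42) = 121; iterating: a(3)=121, a(4)=-106, a(5)=-227, a(6)=182, a(7)=817, a(8)=-682, a(9)=-2315, a(10)=1910, a(11)=7081, a(12)=-5866, a(13)=-21107, a(14)=17462; answer 17462
Stage 3: S2 = 17462; r = 50757; 50757 = 3 * 7 * 2417; sigma = (1 + 3) * (1 + 7) * (1 + 2417) = 4 * 8 * 2418 = 77376; answer 77376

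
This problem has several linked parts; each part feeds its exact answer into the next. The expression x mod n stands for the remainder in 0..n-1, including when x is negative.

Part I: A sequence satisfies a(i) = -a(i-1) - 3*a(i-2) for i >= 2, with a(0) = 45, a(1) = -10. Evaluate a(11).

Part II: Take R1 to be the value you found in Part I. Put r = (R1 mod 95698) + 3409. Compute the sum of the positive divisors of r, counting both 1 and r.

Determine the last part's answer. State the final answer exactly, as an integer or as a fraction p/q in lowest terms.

Part I: a(2) = -1*(-10) - 3*(45) = -125; iterating: a(2)=-125, a(3)=155, a(4)=220, a(5)=-685, a(6)=25, a(7)=2030, a(8)=-2105, a(9)=-3985, a(10)=10300, a(11)=1655; answer 1655
Part II: R1 = 1655; r = 5064; 5064 = 2^3 * 3 * 211; sigma = (1 + 2 + 4 + 8) * (1 + 3) * (1 + 211) = 15 * 4 * 212 = 12720; answer 12720

12720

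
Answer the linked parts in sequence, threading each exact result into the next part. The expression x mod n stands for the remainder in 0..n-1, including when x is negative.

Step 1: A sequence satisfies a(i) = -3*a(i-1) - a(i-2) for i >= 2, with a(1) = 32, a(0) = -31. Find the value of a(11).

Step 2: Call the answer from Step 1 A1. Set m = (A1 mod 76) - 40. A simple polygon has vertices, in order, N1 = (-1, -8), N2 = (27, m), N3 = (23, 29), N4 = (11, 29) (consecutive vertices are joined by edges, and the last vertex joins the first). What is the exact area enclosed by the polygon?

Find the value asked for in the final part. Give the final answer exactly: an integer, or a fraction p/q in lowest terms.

Step 1: a(2) = -3*(32) - 1*(-31) = -65; iterating: a(2)=-65, a(3)=163, a(4)=-424, a(5)=1109, a(6)=-2903, a(7)=7600, a(8)=-19897, a(9)=52091, a(10)=-136376, a(11)=357037; answer 357037
Step 2: A1 = 357037; m = 25; cross terms: (-1*25 - 27*-8)=191, (27*29 - 23*25)=208, (23*29 - 11*29)=348, (11*-8 - -1*29)=-59; twice the area = |688| = 688; area = 344; answer 344

344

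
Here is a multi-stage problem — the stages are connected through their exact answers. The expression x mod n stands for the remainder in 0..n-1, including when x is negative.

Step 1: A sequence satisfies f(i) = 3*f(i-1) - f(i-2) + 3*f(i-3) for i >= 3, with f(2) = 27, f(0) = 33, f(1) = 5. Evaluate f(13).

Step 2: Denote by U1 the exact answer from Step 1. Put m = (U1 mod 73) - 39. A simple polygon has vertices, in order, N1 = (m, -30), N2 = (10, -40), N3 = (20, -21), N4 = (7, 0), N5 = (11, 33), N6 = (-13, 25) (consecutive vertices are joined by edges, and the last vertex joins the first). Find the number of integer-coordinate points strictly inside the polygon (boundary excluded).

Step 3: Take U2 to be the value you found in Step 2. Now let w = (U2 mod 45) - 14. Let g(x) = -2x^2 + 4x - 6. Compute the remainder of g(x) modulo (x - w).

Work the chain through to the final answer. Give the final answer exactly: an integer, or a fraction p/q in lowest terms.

-454

Step 1: f(3) = 3*(27) - 1*(5) + 3*(33) = 175; iterating: f(3)=175, f(4)=513, f(5)=1445, f(6)=4347, f(7)=13135, f(8)=39393, f(9)=118085, f(10)=354267, f(11)=1062895, f(12)=3188673, f(13)=9565925; answer 9565925
Step 2: U1 = 9565925; m = -34; cross terms: (-34*-40 - 10*-30)=1660, (10*-21 - 20*-40)=590, (20*0 - 7*-21)=147, (7*33 - 11*0)=231, (11*25 - -13*33)=704, (-13*-30 - -34*25)=1240; twice the area = |4572| = 4572; area = 2286; boundary points = 2 + 1 + 1 + 1 + 8 + 1 = 14; strictly interior points = area - boundary/2 + 1 = 2280; answer 2280
Step 3: U2 = 2280; w = 16; remainder = value at the root: -2*(16)^2 + 4*(16)^1 - 6 = (-512) + (64) + (-6) = -454; answer -454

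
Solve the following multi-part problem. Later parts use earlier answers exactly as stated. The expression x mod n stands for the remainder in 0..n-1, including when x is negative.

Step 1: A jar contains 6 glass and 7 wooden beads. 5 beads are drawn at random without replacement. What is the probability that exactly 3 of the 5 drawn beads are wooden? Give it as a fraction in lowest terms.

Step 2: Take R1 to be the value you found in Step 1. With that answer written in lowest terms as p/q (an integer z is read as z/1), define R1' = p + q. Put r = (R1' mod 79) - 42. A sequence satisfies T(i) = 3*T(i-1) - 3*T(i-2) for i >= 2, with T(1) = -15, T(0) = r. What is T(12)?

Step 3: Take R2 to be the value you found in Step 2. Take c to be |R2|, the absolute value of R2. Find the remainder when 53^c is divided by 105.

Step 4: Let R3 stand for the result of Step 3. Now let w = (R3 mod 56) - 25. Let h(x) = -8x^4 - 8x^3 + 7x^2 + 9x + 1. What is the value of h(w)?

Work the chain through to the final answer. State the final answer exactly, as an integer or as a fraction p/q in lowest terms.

-626993

Step 1: total draws C(13,5) = 1287; favorable C(7,3)*C(6,2) = 525; P = 175/429; answer 175/429
Step 2: R1 = 175/429; threaded value p + q = 604; r = 9; T(2) = 3*(-15) - 3*(9) = -72; iterating: T(2)=-72, T(3)=-171, T(4)=-297, T(5)=-378, T(6)=-243, T(7)=405, T(8)=1944, T(9)=4617, T(10)=8019, T(11)=10206, T(12)=6561; answer 6561
Step 3: R2 = 6561; c = 6561; squarings mod 105: 53^1=53, 53^2=79, 53^4=46, 53^8=16, 53^16=46, 53^32=16, 53^64=46, 53^128=16, 53^256=46, 53^512=16, 53^1024=46, 53^2048=16, 53^4096=46; 53^6561 = 53^1 * 53^32 * 53^128 * 53^256 * 53^2048 * 53^4096 = 8 (mod 105); answer 8
Step 4: R3 = 8; w = -17; -8*(-17)^4 - 8*(-17)^3 + 7*(-17)^2 + 9*(-17)^1 + 1 = (-668168) + (39304) + (2023) + (-153) + (1) = -626993; answer -626993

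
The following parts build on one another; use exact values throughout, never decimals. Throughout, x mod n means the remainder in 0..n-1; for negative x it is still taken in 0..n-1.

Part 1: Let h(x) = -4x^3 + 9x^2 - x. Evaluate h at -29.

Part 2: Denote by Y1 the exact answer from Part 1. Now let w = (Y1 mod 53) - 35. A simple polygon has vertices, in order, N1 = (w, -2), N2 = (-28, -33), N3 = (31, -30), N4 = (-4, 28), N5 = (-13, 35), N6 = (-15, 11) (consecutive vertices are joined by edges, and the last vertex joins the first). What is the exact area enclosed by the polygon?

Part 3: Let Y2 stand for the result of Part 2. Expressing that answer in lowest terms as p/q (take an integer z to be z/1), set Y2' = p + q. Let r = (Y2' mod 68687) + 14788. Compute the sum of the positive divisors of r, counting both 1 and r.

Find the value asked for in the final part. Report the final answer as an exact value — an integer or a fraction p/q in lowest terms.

19434

Part 1: -4*(-29)^3 + 9*(-29)^2 - 1*(-29)^1 = (97556) + (7569) + (29) = 105154; answer 105154
Part 2: Y1 = 105154; w = -33; cross terms: (-33*-33 - -28*-2)=1033, (-28*-30 - 31*-33)=1863, (31*28 - -4*-30)=748, (-4*35 - -13*28)=224, (-13*11 - -15*35)=382, (-15*-2 - -33*11)=393; twice the area = |4643| = 4643; area = 4643/2; answer 4643/2
Part 3: Y2 = 4643/2; threaded value p + q = 4645; r = 19433; 19433 is prime, so its only divisors are 1 and 19433; sigma = 1 + 19433 = 19434; answer 19434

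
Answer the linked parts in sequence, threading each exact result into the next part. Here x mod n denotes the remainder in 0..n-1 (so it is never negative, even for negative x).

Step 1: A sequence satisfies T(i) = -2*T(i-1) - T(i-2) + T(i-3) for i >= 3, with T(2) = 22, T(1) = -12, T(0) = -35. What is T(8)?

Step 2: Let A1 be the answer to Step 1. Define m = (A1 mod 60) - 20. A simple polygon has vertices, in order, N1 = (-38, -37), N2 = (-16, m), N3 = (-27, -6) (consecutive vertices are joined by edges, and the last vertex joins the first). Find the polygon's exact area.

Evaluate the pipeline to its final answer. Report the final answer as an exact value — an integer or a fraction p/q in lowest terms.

Step 1: T(3) = -2*(22) - 1*(-12) + 1*(-35) = -67; iterating: T(3)=-67, T(4)=100, T(5)=-111, T(6)=55, T(7)=101, T(8)=-368; answer -368
Step 2: A1 = -368; m = 32; cross terms: (-38*32 - -16*-37)=-1808, (-16*-6 - -27*32)=960, (-27*-37 - -38*-6)=771; twice the area = |-77| = 77; area = 77/2; answer 77/2

77/2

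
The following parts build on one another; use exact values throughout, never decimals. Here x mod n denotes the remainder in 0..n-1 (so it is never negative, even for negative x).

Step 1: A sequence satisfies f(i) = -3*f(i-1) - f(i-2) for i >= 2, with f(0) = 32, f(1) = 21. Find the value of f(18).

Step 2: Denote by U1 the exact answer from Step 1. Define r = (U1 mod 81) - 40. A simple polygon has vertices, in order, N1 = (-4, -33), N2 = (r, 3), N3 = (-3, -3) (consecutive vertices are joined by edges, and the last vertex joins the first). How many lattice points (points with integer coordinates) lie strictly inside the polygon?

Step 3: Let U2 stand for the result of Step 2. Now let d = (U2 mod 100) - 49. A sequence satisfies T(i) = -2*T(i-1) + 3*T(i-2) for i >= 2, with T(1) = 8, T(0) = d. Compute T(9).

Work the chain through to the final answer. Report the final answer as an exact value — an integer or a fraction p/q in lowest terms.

Step 1: f(2) = -3*(21) - 1*(32) = -95; iterating: f(2)=-95, f(3)=264, f(4)=-697, f(5)=1827, f(6)=-4784, f(7)=12525, f(8)=-32791, f(9)=85848, f(10)=-224753, f(11)=588411, f(12)=-1540480, f(13)=4033029, f(14)=-10558607, f(15)=27642792, f(16)=-72369769, f(17)=189466515, f(18)=-496029776; answer -496029776
Step 2: U1 = -496029776; r = 9; cross terms: (-4*3 - 9*-33)=285, (9*-3 - -3*3)=-18, (-3*-33 - -4*-3)=87; twice the area = |354| = 354; area = 177; boundary points = 1 + 6 + 1 = 8; strictly interior points = area - boundary/2 + 1 = 174; answer 174
Step 3: U2 = 174; d = 25; T(2) = -2*(8) + 3*(25) = 59; iterating: T(2)=59, T(3)=-94, T(4)=365, T(5)=-1012, T(6)=3119, T(7)=-9274, T(8)=27905, T(9)=-83632; answer -83632

-83632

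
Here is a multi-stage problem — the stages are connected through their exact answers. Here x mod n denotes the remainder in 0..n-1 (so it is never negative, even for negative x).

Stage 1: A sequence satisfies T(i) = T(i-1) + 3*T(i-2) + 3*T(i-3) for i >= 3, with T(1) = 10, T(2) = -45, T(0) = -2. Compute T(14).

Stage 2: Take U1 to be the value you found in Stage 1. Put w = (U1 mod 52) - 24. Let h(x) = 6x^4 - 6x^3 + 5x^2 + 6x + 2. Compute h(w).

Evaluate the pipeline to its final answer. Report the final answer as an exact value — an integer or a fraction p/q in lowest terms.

Stage 1: T(3) = 1*(-45) + 3*(10) + 3*(-2) = -21; iterating: T(3)=-21, T(4)=-126, T(5)=-324, T(6)=-765, T(7)=-2115, T(8)=-5382, T(9)=-14022, T(10)=-36513, T(11)=-94725, T(12)=-246330, T(13)=-640044, T(14)=-1663209; answer -1663209
Stage 2: U1 = -1663209; w = -13; 6*(-13)^4 - 6*(-13)^3 + 5*(-13)^2 + 6*(-13)^1 + 2 = (171366) + (13182) + (845) + (-78) + (2) = 185317; answer 185317

185317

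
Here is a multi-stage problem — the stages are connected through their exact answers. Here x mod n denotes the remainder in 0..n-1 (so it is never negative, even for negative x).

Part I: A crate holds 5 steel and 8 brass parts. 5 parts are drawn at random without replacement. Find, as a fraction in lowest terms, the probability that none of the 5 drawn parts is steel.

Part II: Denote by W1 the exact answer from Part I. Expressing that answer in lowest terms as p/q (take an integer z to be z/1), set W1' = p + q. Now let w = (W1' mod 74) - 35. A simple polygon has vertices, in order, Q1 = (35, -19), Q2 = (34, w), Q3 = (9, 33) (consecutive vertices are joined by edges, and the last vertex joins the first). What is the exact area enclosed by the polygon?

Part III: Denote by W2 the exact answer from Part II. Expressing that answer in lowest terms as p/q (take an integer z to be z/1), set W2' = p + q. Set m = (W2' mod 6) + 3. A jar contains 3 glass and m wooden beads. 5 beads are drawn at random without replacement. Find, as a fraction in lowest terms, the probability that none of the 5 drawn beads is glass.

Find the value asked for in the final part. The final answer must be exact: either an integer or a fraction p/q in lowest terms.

1/56

Part I: total draws C(13,5) = 1287; favorable C(8,5) = 56; P = 56/1287; answer 56/1287
Part II: W1 = 56/1287; threaded value p + q = 1343; w = -24; cross terms: (35*-24 - 34*-19)=-194, (34*33 - 9*-24)=1338, (9*-19 - 35*33)=-1326; twice the area = |-182| = 182; area = 91; answer 91
Part III: W2 = 91; threaded value p + q = 92; m = 5; total draws C(8,5) = 56; favorable C(5,5) = 1; P = 1/56; answer 1/56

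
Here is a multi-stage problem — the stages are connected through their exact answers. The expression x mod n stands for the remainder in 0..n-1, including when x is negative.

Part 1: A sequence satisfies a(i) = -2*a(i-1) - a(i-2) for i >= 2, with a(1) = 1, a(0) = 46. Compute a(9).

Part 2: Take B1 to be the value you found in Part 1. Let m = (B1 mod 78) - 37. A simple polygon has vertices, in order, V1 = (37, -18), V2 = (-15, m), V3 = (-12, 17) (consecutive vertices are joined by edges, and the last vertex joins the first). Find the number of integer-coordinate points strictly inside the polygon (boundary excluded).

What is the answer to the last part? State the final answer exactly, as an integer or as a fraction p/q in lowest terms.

Part 1: a(2) = -2*(1) - 1*(46) = -48; iterating: a(2)=-48, a(3)=95, a(4)=-142, a(5)=189, a(6)=-236, a(7)=283, a(8)=-330, a(9)=377; answer 377
Part 2: B1 = 377; m = 28; cross terms: (37*28 - -15*-18)=766, (-15*17 - -12*28)=81, (-12*-18 - 37*17)=-413; twice the area = |434| = 434; area = 217; boundary points = 2 + 1 + 7 = 10; strictly interior points = area - boundary/2 + 1 = 213; answer 213

213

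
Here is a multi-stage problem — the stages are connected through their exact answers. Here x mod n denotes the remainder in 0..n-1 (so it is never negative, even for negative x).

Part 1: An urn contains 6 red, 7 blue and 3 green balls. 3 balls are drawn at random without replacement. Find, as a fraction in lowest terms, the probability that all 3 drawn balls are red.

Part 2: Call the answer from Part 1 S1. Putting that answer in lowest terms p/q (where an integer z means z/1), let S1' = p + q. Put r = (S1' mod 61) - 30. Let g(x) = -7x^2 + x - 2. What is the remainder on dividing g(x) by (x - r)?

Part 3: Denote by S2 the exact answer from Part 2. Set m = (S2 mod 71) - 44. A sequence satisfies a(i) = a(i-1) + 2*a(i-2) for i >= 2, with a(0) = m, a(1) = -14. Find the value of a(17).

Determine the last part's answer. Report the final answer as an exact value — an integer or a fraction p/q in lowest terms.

131056

Part 1: total draws C(16,3) = 560; favorable C(6,3) = 20; P = 1/28; answer 1/28
Part 2: S1 = 1/28; threaded value p + q = 29; r = -1; remainder = value at the root: -7*(-1)^2 + 1*(-1)^1 - 2 = (-7) + (-1) + (-2) = -10; answer -10
Part 3: S2 = -10; m = 17; a(2) = 1*(-14) + 2*(17) = 20; iterating: a(2)=20, a(3)=-8, a(4)=32, a(5)=16, a(6)=80, a(7)=112, a(8)=272, a(9)=496, a(10)=1040, a(11)=2032, a(12)=4112, a(13)=8176, a(14)=16400, a(15)=32752, a(16)=65552, a(17)=131056; answer 131056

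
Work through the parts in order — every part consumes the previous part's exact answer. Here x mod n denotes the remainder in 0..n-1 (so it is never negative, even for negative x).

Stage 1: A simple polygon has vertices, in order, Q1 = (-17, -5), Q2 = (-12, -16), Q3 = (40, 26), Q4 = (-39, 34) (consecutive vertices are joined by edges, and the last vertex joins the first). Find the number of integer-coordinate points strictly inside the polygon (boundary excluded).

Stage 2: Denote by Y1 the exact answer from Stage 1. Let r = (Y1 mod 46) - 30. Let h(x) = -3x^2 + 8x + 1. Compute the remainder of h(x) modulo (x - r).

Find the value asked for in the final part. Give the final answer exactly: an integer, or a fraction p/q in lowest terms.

Stage 1: cross terms: (-17*-16 - -12*-5)=212, (-12*26 - 40*-16)=328, (40*34 - -39*26)=2374, (-39*-5 - -17*34)=773; twice the area = |3687| = 3687; area = 3687/2; boundary points = 1 + 2 + 1 + 1 = 5; strictly interior points = area - boundary/2 + 1 = 1842; answer 1842
Stage 2: Y1 = 1842; r = -28; remainder = value at the root: -3*(-28)^2 + 8*(-28)^1 + 1 = (-2352) + (-224) + (1) = -2575; answer -2575

-2575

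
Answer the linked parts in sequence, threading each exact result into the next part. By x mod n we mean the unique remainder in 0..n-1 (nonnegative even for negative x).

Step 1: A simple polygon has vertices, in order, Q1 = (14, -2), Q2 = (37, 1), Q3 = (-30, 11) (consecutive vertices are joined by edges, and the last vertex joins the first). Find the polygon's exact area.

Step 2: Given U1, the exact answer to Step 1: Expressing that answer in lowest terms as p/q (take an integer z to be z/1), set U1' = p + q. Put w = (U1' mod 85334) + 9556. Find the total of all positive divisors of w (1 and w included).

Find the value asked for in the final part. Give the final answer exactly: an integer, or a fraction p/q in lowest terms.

Step 1: cross terms: (14*1 - 37*-2)=88, (37*11 - -30*1)=437, (-30*-2 - 14*11)=-94; twice the area = |431| = 431; area = 431/2; answer 431/2
Step 2: U1 = 431/2; threaded value p + q = 433; w = 9989; 9989 = 7 * 1427; sigma = (1 + 7) * (1 + 1427) = 8 * 1428 = 11424; answer 11424

11424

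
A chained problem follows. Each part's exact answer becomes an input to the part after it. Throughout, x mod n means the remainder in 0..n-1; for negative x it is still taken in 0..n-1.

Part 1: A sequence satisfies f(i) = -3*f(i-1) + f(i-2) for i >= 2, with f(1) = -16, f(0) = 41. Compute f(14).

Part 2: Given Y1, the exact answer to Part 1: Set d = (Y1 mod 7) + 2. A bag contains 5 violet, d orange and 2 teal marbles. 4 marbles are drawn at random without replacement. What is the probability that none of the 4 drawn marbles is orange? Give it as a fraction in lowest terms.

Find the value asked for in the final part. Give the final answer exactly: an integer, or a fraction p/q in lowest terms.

5/143

Part 1: f(2) = -3*(-16) + 1*(41) = 89; iterating: f(2)=89, f(3)=-283, f(4)=938, f(5)=-3097, f(6)=10229, f(7)=-33784, f(8)=111581, f(9)=-368527, f(10)=1217162, f(11)=-4020013, f(12)=13277201, f(13)=-43851616, f(14)=144832049; answer 144832049
Part 2: Y1 = 144832049; d = 7; total draws C(14,4) = 1001; favorable C(7,4) = 35; P = 5/143; answer 5/143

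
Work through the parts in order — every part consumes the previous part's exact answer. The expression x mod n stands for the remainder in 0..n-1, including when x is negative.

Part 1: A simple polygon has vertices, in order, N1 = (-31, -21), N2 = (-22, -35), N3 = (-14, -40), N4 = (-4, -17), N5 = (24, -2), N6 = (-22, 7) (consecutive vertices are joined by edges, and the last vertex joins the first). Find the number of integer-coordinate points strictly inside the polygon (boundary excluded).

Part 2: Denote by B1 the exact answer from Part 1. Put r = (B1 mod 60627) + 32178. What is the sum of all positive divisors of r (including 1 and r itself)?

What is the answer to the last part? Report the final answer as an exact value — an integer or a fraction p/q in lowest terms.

33332

Part 1: cross terms: (-31*-35 - -22*-21)=623, (-22*-40 - -14*-35)=390, (-14*-17 - -4*-40)=78, (-4*-2 - 24*-17)=416, (24*7 - -22*-2)=124, (-22*-21 - -31*7)=679; twice the area = |2310| = 2310; area = 1155; boundary points = 1 + 1 + 1 + 1 + 1 + 1 = 6; strictly interior points = area - boundary/2 + 1 = 1153; answer 1153
Part 2: B1 = 1153; r = 33331; 33331 is prime, so its only divisors are 1 and 33331; sigma = 1 + 33331 = 33332; answer 33332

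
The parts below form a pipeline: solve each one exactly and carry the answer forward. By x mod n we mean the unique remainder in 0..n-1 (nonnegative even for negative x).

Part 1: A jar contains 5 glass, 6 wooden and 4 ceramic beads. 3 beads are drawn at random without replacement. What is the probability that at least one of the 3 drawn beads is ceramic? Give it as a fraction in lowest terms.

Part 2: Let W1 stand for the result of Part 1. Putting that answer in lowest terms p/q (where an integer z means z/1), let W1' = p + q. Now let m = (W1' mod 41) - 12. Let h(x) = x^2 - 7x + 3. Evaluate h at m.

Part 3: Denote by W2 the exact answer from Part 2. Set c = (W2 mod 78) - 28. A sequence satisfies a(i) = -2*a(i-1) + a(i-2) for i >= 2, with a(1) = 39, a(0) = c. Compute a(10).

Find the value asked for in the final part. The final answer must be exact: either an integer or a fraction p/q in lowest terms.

-97667

Part 1: total draws C(15,3) = 455; complement C(11,3) = 165; favorable 455 - 165 = 290; P = 58/91; answer 58/91
Part 2: W1 = 58/91; threaded value p + q = 149; m = 14; 1*(14)^2 - 7*(14)^1 + 3 = (196) + (-98) + (3) = 101; answer 101
Part 3: W2 = 101; c = -5; a(2) = -2*(39) + 1*(-5) = -83; iterating: a(2)=-83, a(3)=205, a(4)=-493, a(5)=1191, a(6)=-2875, a(7)=6941, a(8)=-16757, a(9)=40455, a(10)=-97667; answer -97667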